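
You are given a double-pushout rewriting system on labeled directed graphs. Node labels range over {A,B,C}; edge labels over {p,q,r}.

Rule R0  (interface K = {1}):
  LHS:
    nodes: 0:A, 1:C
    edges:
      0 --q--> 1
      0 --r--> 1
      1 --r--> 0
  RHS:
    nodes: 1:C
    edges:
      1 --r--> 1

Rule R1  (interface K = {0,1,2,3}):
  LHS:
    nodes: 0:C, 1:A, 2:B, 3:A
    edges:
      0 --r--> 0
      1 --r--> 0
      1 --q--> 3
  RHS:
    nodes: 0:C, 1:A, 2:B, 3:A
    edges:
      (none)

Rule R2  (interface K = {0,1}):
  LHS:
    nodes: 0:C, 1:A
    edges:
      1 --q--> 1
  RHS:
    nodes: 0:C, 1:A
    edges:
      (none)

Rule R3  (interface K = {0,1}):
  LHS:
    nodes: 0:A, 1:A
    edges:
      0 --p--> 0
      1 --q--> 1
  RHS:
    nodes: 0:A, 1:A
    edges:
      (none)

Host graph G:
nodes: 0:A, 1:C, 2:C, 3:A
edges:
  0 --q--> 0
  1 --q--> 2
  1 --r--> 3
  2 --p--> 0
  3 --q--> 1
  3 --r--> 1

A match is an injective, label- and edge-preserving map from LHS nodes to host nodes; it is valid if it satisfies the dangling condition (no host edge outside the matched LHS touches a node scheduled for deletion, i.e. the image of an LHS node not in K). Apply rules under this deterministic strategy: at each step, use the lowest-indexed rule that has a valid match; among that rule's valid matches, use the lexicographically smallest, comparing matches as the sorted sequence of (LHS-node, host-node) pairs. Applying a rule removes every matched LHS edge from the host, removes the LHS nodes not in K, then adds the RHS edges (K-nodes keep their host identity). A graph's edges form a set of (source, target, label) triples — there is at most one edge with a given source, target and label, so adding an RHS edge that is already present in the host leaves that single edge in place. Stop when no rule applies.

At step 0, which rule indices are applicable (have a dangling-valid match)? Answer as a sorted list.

Answer: [R0,R2]

Rewrite trace:
R0: 1 valid match — {0↦3, 1↦1}
R1: no valid match — LHS pattern not found
R2: 2 valid matches — {0↦1, 1↦0}, {0↦2, 1↦0}
R3: no valid match — LHS pattern not found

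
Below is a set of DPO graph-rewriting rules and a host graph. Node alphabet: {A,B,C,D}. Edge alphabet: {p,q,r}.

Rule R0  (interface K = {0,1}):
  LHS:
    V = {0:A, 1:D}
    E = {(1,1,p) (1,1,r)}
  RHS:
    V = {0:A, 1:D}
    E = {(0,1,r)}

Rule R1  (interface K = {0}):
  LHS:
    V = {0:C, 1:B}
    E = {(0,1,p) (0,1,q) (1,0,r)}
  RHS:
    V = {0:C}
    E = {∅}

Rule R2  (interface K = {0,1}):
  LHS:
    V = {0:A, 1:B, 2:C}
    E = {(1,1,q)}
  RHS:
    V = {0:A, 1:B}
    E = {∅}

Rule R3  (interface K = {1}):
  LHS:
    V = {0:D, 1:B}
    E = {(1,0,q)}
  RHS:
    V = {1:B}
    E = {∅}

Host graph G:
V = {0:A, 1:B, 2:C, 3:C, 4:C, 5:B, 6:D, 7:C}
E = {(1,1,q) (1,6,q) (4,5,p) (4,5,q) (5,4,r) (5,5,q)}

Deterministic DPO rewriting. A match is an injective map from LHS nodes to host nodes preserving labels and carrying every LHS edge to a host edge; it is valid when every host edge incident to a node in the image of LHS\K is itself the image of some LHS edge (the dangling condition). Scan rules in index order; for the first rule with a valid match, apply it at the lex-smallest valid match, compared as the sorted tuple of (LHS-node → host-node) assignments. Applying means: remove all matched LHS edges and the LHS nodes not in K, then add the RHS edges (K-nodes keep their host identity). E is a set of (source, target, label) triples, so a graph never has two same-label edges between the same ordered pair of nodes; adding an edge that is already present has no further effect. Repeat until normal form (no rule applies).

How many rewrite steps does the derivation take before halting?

Answer: 4

Derivation:
initial: |V|=8 |E|=6  E = 1-q->1 1-q->6 4-p->5 4-q->5 5-r->4 5-q->5
step 1: apply R2 at {0↦0, 1↦1, 2↦2}  → |V|=7 |E|=5  E = 1-q->6 4-p->5 4-q->5 5-r->4 5-q->5
step 2: apply R2 at {0↦0, 1↦5, 2↦3}  → |V|=6 |E|=4  E = 1-q->6 4-p->5 4-q->5 5-r->4
step 3: apply R1 at {0↦4, 1↦5}  → |V|=5 |E|=1  E = 1-q->6
step 4: apply R3 at {0↦6, 1↦1}  → |V|=4 |E|=0  E = ∅
final graph: no rule applies after step 4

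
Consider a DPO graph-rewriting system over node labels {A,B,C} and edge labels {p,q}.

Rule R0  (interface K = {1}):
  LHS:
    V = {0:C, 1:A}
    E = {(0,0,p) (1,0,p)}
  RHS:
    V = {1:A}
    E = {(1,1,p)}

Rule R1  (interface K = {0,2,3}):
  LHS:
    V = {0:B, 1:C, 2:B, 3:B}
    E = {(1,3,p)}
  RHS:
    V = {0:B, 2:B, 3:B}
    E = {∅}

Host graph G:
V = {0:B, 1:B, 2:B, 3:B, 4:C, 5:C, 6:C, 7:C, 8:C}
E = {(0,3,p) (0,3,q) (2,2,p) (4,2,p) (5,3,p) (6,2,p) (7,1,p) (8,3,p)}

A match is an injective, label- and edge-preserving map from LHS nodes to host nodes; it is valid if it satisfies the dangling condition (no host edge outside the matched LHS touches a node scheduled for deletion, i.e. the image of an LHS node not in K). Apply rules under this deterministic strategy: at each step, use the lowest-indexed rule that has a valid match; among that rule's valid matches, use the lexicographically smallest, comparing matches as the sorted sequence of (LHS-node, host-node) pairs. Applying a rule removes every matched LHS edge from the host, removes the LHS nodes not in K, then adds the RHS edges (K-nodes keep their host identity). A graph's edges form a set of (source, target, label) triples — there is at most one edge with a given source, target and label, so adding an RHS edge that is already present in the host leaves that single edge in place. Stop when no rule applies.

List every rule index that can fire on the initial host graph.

R0: no valid match — LHS pattern not found
R1: 30 valid matches — {0↦0, 1↦4, 2↦1, 3↦2}, {0↦0, 1↦4, 2↦3, 3↦2}, {0↦0, 1↦5, 2↦1, 3↦3} (+27 more)

Answer: [R1]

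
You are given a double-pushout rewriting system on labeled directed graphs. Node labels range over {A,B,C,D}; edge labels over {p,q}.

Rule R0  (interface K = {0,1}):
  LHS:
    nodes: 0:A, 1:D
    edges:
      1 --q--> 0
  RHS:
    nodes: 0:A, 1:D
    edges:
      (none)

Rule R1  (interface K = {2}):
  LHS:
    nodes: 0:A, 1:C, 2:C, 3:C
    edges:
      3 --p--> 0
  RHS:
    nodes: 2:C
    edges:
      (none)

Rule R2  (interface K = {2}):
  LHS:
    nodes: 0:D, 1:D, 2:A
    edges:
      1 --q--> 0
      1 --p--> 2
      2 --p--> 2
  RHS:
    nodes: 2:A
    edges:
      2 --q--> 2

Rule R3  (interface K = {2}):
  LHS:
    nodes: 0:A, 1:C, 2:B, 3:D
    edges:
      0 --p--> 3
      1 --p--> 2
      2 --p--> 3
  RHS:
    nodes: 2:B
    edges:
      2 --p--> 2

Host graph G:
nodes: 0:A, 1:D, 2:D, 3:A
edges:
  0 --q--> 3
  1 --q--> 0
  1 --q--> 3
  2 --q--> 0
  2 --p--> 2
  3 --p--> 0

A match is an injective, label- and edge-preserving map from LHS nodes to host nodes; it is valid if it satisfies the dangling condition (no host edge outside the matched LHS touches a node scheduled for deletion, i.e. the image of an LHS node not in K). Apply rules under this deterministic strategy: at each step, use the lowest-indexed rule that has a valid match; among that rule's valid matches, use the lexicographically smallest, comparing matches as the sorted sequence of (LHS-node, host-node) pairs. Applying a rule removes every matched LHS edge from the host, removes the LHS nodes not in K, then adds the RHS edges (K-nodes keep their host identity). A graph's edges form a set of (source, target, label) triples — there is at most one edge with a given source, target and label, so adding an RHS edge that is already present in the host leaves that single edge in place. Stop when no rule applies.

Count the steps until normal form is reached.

[0] host  ⇒  4 nodes, 6 edges  {0-q->3 1-q->0 1-q->3 2-q->0 2-p->2 3-p->0}
[1] R0 @ {0↦0, 1↦1}  ⇒  4 nodes, 5 edges  {0-q->3 1-q->3 2-q->0 2-p->2 3-p->0}
[2] R0 @ {0↦0, 1↦2}  ⇒  4 nodes, 4 edges  {0-q->3 1-q->3 2-p->2 3-p->0}
[3] R0 @ {0↦3, 1↦1}  ⇒  4 nodes, 3 edges  {0-q->3 2-p->2 3-p->0}
halt: no rule applies after step 3

Answer: 3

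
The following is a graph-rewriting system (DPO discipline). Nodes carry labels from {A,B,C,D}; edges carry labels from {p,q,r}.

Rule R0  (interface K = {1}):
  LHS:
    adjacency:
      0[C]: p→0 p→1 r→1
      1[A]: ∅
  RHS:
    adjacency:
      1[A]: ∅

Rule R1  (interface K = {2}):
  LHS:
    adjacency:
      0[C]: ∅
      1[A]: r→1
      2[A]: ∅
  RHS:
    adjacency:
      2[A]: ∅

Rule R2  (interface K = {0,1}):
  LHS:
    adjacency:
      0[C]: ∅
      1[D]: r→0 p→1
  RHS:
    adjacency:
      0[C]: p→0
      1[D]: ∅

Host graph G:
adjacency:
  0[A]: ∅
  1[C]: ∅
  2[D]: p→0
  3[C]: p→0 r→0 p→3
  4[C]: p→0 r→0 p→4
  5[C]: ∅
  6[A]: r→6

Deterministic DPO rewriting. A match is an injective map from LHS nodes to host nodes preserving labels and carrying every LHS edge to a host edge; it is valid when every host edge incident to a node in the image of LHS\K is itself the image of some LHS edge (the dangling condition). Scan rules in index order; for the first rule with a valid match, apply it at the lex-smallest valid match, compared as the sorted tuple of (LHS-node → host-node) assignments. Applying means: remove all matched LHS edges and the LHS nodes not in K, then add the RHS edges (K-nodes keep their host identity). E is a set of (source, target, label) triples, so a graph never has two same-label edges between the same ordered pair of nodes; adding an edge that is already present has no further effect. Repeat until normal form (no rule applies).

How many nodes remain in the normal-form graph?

initial: |V|=7 |E|=8  E = 2-p->0 3-p->0 3-r->0 3-p->3 4-p->0 4-r->0 4-p->4 6-r->6
step 1: apply R0 at {0↦3, 1↦0}  → |V|=6 |E|=5  E = 2-p->0 4-p->0 4-r->0 4-p->4 6-r->6
step 2: apply R0 at {0↦4, 1↦0}  → |V|=5 |E|=2  E = 2-p->0 6-r->6
step 3: apply R1 at {0↦1, 1↦6, 2↦0}  → |V|=3 |E|=1  E = 2-p->0
normal form: no rule applies after step 3
NF nodes: {0:A, 2:D, 5:C}

Answer: 3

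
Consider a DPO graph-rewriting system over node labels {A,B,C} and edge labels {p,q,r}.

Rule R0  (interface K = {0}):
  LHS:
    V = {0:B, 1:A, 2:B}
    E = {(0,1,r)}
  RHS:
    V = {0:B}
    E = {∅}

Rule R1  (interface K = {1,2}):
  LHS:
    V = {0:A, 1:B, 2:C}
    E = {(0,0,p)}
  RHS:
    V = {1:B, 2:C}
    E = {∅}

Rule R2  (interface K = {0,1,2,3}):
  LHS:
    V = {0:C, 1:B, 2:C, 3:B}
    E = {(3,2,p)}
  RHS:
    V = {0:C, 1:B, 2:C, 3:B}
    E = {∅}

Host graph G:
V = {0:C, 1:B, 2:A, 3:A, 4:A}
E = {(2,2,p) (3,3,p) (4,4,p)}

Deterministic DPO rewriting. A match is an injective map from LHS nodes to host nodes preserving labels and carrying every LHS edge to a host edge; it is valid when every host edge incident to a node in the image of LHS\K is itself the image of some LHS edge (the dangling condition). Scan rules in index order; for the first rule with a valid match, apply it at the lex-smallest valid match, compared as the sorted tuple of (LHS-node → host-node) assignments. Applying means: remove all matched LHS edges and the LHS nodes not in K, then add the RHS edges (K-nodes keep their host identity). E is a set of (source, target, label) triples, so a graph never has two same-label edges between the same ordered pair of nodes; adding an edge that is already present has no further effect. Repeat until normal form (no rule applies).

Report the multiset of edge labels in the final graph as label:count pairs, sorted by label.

initial: |V|=5 |E|=3  E = 2-p->2 3-p->3 4-p->4
step 1: apply R1 at {0↦2, 1↦1, 2↦0}  → |V|=4 |E|=2  E = 3-p->3 4-p->4
step 2: apply R1 at {0↦3, 1↦1, 2↦0}  → |V|=3 |E|=1  E = 4-p->4
step 3: apply R1 at {0↦4, 1↦1, 2↦0}  → |V|=2 |E|=0  E = ∅
normal form: no rule applies after step 3
NF edges: []

Answer: (no edges)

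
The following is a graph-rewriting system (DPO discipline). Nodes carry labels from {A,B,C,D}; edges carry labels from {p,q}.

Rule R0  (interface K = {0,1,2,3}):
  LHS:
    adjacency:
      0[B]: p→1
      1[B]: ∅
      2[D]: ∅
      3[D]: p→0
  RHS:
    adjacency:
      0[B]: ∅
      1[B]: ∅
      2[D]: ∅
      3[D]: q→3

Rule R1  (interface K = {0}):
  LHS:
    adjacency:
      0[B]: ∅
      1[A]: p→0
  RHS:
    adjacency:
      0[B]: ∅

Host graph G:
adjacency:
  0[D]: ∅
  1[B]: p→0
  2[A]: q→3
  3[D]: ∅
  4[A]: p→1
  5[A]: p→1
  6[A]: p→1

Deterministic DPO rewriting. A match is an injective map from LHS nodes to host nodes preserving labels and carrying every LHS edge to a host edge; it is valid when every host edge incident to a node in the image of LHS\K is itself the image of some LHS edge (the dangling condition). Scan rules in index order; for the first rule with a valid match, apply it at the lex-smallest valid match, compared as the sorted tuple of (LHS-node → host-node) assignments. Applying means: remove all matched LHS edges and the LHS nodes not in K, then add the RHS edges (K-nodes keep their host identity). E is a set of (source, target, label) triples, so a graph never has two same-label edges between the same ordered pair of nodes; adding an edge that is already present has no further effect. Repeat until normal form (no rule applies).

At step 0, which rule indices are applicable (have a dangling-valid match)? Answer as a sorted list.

R0: no valid match — LHS pattern not found
R1: 3 valid matches — {0↦1, 1↦4}, {0↦1, 1↦5}, {0↦1, 1↦6}

Answer: [R1]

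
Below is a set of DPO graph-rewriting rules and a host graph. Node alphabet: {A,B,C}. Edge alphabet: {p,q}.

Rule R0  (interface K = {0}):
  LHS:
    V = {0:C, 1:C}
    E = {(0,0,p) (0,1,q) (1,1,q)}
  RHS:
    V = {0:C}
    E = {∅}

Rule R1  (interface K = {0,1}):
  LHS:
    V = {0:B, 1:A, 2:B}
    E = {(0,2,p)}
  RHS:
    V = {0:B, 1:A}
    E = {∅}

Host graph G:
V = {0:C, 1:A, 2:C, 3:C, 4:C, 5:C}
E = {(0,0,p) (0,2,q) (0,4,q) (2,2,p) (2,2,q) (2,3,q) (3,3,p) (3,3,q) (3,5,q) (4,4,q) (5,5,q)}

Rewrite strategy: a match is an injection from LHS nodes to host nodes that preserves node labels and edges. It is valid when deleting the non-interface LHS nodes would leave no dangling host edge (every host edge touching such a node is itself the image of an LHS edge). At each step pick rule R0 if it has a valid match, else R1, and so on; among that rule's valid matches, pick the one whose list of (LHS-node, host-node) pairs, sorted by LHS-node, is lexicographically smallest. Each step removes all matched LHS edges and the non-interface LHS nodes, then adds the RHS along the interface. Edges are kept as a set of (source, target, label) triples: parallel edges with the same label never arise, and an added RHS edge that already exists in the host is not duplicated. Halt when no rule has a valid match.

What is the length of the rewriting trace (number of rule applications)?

Answer: 3

Steps:
initial: |V|=6 |E|=11  E = 0-p->0 0-q->2 0-q->4 2-p->2 2-q->2 2-q->3 3-p->3 3-q->3 3-q->5 4-q->4 5-q->5
step 1: apply R0 at {0↦0, 1↦4}  → |V|=5 |E|=8  E = 0-q->2 2-p->2 2-q->2 2-q->3 3-p->3 3-q->3 3-q->5 5-q->5
step 2: apply R0 at {0↦3, 1↦5}  → |V|=4 |E|=5  E = 0-q->2 2-p->2 2-q->2 2-q->3 3-q->3
step 3: apply R0 at {0↦2, 1↦3}  → |V|=3 |E|=2  E = 0-q->2 2-q->2
final graph: no rule applies after step 3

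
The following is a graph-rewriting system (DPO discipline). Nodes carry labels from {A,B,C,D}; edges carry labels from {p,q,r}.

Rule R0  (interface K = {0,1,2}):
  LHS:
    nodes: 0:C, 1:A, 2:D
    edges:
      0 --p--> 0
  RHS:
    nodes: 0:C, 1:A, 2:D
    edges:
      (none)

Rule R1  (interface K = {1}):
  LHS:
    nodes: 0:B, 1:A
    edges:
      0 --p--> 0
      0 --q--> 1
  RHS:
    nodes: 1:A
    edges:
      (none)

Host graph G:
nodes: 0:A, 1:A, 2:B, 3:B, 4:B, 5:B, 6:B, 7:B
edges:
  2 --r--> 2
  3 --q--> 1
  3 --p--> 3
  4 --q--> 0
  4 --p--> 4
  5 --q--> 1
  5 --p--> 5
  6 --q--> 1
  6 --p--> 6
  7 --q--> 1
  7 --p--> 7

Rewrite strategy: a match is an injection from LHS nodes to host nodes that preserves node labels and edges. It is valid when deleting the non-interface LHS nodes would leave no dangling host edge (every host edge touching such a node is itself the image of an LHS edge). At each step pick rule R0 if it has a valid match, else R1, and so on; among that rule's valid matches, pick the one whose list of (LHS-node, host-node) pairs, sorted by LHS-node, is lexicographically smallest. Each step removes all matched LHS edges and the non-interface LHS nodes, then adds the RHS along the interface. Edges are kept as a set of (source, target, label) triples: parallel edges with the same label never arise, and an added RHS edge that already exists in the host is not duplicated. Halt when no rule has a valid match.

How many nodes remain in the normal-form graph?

Answer: 3

Steps:
[0] host  ⇒  8 nodes, 11 edges  {2-r->2 3-q->1 3-p->3 4-q->0 4-p->4 5-q->1 5-p->5 6-q->1 6-p->6 7-q->1 7-p->7}
[1] R1 @ {0↦3, 1↦1}  ⇒  7 nodes, 9 edges  {2-r->2 4-q->0 4-p->4 5-q->1 5-p->5 6-q->1 6-p->6 7-q->1 7-p->7}
[2] R1 @ {0↦4, 1↦0}  ⇒  6 nodes, 7 edges  {2-r->2 5-q->1 5-p->5 6-q->1 6-p->6 7-q->1 7-p->7}
[3] R1 @ {0↦5, 1↦1}  ⇒  5 nodes, 5 edges  {2-r->2 6-q->1 6-p->6 7-q->1 7-p->7}
[4] R1 @ {0↦6, 1↦1}  ⇒  4 nodes, 3 edges  {2-r->2 7-q->1 7-p->7}
[5] R1 @ {0↦7, 1↦1}  ⇒  3 nodes, 1 edges  {2-r->2}
normal form: no rule applies after step 5
NF nodes: {0:A, 1:A, 2:B}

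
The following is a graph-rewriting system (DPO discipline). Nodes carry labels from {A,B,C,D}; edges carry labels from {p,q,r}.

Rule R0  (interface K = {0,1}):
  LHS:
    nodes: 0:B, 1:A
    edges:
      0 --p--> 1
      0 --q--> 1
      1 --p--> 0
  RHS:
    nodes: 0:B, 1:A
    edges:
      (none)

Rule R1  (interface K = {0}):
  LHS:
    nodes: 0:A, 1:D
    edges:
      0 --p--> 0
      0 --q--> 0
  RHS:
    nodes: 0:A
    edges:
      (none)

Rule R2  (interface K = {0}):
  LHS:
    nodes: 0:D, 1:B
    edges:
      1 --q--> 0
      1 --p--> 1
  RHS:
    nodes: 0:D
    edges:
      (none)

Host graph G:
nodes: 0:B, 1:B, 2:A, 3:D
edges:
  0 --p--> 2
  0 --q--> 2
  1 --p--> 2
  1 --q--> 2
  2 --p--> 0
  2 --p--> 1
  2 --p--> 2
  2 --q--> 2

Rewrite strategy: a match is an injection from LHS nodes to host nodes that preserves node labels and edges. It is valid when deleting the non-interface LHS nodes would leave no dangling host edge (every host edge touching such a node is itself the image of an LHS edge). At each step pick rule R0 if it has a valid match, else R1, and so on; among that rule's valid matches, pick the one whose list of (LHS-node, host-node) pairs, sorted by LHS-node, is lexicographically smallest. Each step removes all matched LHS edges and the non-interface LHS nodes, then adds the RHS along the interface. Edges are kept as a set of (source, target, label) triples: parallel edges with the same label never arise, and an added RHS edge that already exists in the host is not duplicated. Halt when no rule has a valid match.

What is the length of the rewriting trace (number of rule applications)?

initial: |V|=4 |E|=8  E = 0-p->2 0-q->2 1-p->2 1-q->2 2-p->0 2-p->1 2-p->2 2-q->2
step 1: apply R0 at {0↦0, 1↦2}  → |V|=4 |E|=5  E = 1-p->2 1-q->2 2-p->1 2-p->2 2-q->2
step 2: apply R0 at {0↦1, 1↦2}  → |V|=4 |E|=2  E = 2-p->2 2-q->2
step 3: apply R1 at {0↦2, 1↦3}  → |V|=3 |E|=0  E = ∅
final graph: no rule applies after step 3

Answer: 3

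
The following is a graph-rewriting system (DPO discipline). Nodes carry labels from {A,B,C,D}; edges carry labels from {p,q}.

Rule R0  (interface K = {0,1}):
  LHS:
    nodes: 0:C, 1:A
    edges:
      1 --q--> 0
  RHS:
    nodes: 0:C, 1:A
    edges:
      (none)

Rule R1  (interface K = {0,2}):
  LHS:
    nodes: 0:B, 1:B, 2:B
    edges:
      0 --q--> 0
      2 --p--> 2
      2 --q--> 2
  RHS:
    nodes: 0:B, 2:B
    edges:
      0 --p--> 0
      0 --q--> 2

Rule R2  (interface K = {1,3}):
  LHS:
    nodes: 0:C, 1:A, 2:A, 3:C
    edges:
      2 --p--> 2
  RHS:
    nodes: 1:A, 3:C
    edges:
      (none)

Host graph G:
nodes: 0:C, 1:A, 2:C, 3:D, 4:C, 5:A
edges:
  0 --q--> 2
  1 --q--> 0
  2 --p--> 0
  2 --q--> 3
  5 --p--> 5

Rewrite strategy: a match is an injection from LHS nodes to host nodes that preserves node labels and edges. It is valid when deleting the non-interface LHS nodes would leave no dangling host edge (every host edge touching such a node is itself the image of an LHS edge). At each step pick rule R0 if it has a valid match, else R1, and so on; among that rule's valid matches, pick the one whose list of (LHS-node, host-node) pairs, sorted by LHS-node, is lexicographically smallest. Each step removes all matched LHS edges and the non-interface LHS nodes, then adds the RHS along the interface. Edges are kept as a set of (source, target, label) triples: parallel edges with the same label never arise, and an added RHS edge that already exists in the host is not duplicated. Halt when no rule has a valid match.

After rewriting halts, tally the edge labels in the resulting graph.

Answer: p:1 q:2

Steps:
start.  V:6 E:5  edges: 0-q->2 1-q->0 2-p->0 2-q->3 5-p->5
1. fire R0 via {0↦0, 1↦1}  →  V:6 E:4  edges: 0-q->2 2-p->0 2-q->3 5-p->5
2. fire R2 via {0↦4, 1↦1, 2↦5, 3↦0}  →  V:4 E:3  edges: 0-q->2 2-p->0 2-q->3
final graph: no rule applies after step 2
NF edges: [(0, 2, 'q'), (2, 0, 'p'), (2, 3, 'q')]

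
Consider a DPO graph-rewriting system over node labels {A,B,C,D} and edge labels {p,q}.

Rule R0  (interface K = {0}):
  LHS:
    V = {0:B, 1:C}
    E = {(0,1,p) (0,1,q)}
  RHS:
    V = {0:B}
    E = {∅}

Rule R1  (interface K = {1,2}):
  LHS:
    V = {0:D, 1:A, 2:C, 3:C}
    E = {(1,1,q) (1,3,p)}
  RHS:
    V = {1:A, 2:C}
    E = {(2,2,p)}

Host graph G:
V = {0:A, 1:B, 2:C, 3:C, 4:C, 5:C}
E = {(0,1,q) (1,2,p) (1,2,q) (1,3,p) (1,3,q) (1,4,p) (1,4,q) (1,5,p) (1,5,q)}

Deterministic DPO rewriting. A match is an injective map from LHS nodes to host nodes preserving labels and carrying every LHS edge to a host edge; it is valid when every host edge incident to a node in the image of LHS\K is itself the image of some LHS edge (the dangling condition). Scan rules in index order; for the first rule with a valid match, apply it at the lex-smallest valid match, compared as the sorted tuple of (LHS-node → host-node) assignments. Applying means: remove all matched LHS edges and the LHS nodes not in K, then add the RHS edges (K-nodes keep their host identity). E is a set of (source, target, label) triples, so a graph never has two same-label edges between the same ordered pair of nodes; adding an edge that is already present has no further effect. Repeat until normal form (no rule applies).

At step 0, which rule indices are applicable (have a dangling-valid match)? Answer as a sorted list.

Answer: [R0]

Rewrite trace:
R0: 4 valid matches — {0↦1, 1↦2}, {0↦1, 1↦3}, {0↦1, 1↦4} (+1 more)
R1: no valid match — LHS pattern not found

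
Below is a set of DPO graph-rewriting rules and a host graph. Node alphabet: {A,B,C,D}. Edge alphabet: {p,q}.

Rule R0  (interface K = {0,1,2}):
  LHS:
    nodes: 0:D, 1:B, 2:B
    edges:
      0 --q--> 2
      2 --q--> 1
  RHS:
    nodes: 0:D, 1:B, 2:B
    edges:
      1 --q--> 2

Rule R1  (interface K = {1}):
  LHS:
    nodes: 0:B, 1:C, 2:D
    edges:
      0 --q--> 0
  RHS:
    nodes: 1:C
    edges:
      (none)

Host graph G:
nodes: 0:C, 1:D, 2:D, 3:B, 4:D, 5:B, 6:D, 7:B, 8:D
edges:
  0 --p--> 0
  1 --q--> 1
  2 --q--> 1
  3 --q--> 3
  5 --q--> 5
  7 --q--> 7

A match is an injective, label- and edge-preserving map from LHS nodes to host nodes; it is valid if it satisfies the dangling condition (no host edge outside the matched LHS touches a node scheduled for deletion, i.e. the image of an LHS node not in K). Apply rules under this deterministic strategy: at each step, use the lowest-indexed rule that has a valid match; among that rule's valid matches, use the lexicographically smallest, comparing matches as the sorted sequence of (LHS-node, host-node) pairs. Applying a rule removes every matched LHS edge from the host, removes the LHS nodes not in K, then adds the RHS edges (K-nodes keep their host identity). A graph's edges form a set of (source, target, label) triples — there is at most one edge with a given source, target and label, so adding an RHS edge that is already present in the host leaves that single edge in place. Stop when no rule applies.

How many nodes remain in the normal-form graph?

[0] host  ⇒  9 nodes, 6 edges  {0-p->0 1-q->1 2-q->1 3-q->3 5-q->5 7-q->7}
[1] R1 @ {0↦3, 1↦0, 2↦4}  ⇒  7 nodes, 5 edges  {0-p->0 1-q->1 2-q->1 5-q->5 7-q->7}
[2] R1 @ {0↦5, 1↦0, 2↦6}  ⇒  5 nodes, 4 edges  {0-p->0 1-q->1 2-q->1 7-q->7}
[3] R1 @ {0↦7, 1↦0, 2↦8}  ⇒  3 nodes, 3 edges  {0-p->0 1-q->1 2-q->1}
normal form: no rule applies after step 3
NF nodes: {0:C, 1:D, 2:D}

Answer: 3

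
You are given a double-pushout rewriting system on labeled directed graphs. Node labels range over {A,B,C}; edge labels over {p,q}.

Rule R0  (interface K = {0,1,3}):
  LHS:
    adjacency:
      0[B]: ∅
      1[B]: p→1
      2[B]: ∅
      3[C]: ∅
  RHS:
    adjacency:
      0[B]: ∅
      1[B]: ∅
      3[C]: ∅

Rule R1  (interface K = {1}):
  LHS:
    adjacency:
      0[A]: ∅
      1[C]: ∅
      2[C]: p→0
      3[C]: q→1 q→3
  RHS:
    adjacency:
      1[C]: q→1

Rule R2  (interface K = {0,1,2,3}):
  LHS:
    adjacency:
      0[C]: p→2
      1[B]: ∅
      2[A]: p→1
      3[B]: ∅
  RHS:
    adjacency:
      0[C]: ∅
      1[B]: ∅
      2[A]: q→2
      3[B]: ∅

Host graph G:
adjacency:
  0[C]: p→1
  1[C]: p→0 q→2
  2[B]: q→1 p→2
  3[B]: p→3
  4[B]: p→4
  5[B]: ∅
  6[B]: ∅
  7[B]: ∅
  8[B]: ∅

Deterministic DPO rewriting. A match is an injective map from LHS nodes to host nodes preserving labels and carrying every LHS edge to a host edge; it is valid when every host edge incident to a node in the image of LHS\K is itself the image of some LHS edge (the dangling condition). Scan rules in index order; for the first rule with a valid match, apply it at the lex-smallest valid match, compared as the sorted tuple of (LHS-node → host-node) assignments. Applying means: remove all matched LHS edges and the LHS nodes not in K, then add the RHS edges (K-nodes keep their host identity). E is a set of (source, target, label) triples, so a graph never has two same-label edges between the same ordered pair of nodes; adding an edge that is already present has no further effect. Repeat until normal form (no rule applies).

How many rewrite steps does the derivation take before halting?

Answer: 3

Derivation:
initial: |V|=9 |E|=7  E = 0-p->1 1-p->0 1-q->2 2-q->1 2-p->2 3-p->3 4-p->4
step 1: apply R0 at {0↦2, 1↦3, 2↦5, 3↦0}  → |V|=8 |E|=6  E = 0-p->1 1-p->0 1-q->2 2-q->1 2-p->2 4-p->4
step 2: apply R0 at {0↦2, 1↦4, 2↦3, 3↦0}  → |V|=7 |E|=5  E = 0-p->1 1-p->0 1-q->2 2-q->1 2-p->2
step 3: apply R0 at {0↦4, 1↦2, 2↦6, 3↦0}  → |V|=6 |E|=4  E = 0-p->1 1-p->0 1-q->2 2-q->1
normal form: no rule applies after step 3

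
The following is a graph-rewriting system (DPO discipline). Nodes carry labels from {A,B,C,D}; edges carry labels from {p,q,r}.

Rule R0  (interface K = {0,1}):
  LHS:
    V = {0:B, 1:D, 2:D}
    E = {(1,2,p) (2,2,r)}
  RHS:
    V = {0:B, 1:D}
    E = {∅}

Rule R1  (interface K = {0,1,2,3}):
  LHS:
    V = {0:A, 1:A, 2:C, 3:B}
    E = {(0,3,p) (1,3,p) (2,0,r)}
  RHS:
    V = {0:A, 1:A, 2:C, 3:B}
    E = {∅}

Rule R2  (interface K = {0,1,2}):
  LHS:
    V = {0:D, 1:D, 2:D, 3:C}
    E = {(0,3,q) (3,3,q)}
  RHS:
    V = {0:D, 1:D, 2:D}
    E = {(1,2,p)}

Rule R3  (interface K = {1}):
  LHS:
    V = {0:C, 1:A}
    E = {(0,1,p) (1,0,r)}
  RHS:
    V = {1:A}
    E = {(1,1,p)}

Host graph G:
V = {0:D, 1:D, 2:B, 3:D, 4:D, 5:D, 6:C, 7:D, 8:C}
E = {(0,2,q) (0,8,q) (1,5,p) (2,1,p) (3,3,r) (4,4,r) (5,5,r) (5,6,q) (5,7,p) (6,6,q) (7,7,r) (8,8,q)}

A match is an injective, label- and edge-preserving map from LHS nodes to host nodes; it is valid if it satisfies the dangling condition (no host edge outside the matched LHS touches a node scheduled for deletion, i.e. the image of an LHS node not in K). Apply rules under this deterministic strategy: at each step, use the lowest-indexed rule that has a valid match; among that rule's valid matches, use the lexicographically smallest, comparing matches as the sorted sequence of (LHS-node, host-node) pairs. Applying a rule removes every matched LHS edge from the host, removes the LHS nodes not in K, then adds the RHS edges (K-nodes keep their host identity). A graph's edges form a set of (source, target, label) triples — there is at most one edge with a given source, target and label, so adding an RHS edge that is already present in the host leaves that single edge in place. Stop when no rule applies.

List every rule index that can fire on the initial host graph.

Answer: [R0,R2]

Rewrite trace:
R0: 1 valid match — {0↦2, 1↦5, 2↦7}
R1: no valid match — LHS pattern not found
R2: 40 valid matches — {0↦0, 1↦1, 2↦3, 3↦8}, {0↦0, 1↦1, 2↦4, 3↦8}, {0↦0, 1↦1, 2↦5, 3↦8} (+37 more)
R3: no valid match — LHS pattern not found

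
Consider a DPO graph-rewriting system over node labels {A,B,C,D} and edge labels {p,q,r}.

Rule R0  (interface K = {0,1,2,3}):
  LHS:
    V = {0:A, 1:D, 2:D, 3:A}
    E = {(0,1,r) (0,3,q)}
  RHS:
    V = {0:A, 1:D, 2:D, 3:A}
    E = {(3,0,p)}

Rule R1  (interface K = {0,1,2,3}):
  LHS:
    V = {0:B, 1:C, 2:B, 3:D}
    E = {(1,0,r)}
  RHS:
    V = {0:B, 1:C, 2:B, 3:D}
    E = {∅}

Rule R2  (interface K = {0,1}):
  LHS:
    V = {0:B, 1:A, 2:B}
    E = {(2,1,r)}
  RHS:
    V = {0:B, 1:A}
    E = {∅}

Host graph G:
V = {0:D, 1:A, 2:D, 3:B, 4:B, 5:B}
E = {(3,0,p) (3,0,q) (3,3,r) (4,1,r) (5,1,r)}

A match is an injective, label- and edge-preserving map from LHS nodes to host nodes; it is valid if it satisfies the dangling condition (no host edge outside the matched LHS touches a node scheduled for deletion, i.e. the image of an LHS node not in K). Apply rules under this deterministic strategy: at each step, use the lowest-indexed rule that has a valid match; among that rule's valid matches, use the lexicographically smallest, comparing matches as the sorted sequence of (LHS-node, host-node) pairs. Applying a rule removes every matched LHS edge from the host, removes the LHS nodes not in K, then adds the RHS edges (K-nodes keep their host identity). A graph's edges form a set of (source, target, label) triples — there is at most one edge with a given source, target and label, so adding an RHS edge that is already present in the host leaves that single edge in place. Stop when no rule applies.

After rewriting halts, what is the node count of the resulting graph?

initial: |V|=6 |E|=5  E = 3-p->0 3-q->0 3-r->3 4-r->1 5-r->1
step 1: apply R2 at {0↦3, 1↦1, 2↦4}  → |V|=5 |E|=4  E = 3-p->0 3-q->0 3-r->3 5-r->1
step 2: apply R2 at {0↦3, 1↦1, 2↦5}  → |V|=4 |E|=3  E = 3-p->0 3-q->0 3-r->3
final graph: no rule applies after step 2
NF nodes: {0:D, 1:A, 2:D, 3:B}

Answer: 4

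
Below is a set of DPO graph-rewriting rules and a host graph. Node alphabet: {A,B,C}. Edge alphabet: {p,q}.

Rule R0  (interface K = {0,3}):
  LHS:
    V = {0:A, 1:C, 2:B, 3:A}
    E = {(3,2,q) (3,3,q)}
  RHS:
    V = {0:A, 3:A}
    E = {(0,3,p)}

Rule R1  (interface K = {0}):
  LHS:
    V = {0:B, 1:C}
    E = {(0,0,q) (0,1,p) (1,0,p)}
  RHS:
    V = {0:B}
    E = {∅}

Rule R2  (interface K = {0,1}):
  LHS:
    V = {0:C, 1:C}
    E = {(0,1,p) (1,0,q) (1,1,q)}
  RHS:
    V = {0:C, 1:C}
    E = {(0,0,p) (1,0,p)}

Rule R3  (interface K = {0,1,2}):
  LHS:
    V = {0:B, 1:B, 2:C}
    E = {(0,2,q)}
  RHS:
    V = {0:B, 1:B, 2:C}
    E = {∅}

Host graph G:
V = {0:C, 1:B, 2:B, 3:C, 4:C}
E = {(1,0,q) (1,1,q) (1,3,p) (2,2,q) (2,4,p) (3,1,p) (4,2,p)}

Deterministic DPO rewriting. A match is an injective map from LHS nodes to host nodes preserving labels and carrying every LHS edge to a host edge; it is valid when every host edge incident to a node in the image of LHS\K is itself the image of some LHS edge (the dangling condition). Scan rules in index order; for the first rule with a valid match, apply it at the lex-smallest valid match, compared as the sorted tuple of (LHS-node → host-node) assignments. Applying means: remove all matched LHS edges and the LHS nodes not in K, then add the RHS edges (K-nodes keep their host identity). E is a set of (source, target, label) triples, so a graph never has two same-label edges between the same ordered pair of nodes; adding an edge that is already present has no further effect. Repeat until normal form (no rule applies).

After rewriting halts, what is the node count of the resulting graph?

start.  V:5 E:7  edges: 1-q->0 1-q->1 1-p->3 2-q->2 2-p->4 3-p->1 4-p->2
1. fire R1 via {0↦1, 1↦3}  →  V:4 E:4  edges: 1-q->0 2-q->2 2-p->4 4-p->2
2. fire R1 via {0↦2, 1↦4}  →  V:3 E:1  edges: 1-q->0
3. fire R3 via {0↦1, 1↦2, 2↦0}  →  V:3 E:0  edges: ∅
final graph: no rule applies after step 3
NF nodes: {0:C, 1:B, 2:B}

Answer: 3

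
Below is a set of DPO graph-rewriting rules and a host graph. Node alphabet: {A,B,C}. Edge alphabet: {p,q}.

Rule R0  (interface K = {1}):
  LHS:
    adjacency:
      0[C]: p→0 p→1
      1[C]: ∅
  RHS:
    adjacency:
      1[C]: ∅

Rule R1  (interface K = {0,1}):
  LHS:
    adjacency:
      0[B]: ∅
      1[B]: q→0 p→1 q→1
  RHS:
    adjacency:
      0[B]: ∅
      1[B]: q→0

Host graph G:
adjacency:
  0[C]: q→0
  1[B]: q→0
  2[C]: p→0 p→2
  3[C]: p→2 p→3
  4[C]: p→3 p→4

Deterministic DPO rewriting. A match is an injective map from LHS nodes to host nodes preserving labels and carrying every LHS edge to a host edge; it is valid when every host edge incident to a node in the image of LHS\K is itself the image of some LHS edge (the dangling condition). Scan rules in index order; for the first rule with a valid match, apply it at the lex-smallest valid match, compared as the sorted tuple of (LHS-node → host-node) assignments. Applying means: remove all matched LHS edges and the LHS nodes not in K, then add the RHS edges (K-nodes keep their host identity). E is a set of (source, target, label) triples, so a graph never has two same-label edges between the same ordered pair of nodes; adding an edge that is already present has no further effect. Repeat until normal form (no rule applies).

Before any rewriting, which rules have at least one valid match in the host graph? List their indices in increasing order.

Answer: [R0]

Steps:
R0: 1 valid match — {0↦4, 1↦3}
R1: no valid match — LHS pattern not found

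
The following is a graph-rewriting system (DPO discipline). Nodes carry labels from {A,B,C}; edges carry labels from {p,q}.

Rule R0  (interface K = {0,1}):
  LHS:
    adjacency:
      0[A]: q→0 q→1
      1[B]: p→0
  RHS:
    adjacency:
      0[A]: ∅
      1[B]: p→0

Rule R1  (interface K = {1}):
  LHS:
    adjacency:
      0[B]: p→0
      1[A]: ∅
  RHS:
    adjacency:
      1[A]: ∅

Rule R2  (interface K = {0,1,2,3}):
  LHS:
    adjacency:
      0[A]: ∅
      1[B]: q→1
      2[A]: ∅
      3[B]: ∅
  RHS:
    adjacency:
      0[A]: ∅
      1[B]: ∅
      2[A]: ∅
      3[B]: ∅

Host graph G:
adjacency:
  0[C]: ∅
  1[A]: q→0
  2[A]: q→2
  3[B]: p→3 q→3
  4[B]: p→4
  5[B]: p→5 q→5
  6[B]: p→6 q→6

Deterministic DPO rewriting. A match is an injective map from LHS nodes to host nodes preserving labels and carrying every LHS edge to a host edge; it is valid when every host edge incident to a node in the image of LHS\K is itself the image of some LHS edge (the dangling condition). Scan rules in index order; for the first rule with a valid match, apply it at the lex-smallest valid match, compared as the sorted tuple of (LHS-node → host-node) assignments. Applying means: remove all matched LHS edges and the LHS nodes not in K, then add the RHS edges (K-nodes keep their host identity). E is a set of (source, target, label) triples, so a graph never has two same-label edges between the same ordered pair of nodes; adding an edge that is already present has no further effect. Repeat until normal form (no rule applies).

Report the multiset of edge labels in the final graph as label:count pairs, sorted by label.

Answer: p:1 q:3

Derivation:
start.  V:7 E:9  edges: 1-q->0 2-q->2 3-p->3 3-q->3 4-p->4 5-p->5 5-q->5 6-p->6 6-q->6
1. fire R1 via {0↦4, 1↦1}  →  V:6 E:8  edges: 1-q->0 2-q->2 3-p->3 3-q->3 5-p->5 5-q->5 6-p->6 6-q->6
2. fire R2 via {0↦1, 1↦3, 2↦2, 3↦5}  →  V:6 E:7  edges: 1-q->0 2-q->2 3-p->3 5-p->5 5-q->5 6-p->6 6-q->6
3. fire R1 via {0↦3, 1↦1}  →  V:5 E:6  edges: 1-q->0 2-q->2 5-p->5 5-q->5 6-p->6 6-q->6
4. fire R2 via {0↦1, 1↦5, 2↦2, 3↦6}  →  V:5 E:5  edges: 1-q->0 2-q->2 5-p->5 6-p->6 6-q->6
5. fire R1 via {0↦5, 1↦1}  →  V:4 E:4  edges: 1-q->0 2-q->2 6-p->6 6-q->6
normal form: no rule applies after step 5
NF edges: [(1, 0, 'q'), (2, 2, 'q'), (6, 6, 'p'), (6, 6, 'q')]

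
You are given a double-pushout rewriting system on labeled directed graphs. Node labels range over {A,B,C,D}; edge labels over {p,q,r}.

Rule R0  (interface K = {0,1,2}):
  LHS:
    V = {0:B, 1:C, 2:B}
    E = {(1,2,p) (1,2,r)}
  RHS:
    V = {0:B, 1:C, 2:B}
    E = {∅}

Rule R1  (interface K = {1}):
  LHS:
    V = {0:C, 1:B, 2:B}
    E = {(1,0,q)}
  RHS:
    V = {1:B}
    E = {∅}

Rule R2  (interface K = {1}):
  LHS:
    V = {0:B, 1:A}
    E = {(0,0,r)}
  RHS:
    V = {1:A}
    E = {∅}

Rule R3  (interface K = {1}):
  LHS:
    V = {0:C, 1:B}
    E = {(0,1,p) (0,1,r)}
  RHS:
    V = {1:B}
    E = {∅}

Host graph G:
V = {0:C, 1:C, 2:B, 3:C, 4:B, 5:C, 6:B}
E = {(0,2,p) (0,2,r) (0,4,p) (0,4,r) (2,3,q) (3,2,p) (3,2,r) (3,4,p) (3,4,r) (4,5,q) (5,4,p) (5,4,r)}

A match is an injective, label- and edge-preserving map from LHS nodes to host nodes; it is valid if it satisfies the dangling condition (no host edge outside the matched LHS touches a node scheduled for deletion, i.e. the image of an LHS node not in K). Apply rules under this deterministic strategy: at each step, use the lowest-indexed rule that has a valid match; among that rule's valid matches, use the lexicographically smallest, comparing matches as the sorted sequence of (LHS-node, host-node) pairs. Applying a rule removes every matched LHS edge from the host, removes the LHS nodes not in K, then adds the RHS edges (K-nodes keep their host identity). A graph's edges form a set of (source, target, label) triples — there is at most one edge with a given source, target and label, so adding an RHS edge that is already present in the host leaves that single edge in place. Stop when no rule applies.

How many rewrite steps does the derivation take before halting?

Answer: 7

Derivation:
initial: |V|=7 |E|=12  E = 0-p->2 0-r->2 0-p->4 0-r->4 2-q->3 3-p->2 3-r->2 3-p->4 3-r->4 4-q->5 5-p->4 5-r->4
step 1: apply R0 at {0↦2, 1↦0, 2↦4}  → |V|=7 |E|=10  E = 0-p->2 0-r->2 2-q->3 3-p->2 3-r->2 3-p->4 3-r->4 4-q->5 5-p->4 5-r->4
step 2: apply R0 at {0↦2, 1↦3, 2↦4}  → |V|=7 |E|=8  E = 0-p->2 0-r->2 2-q->3 3-p->2 3-r->2 4-q->5 5-p->4 5-r->4
step 3: apply R0 at {0↦2, 1↦5, 2↦4}  → |V|=7 |E|=6  E = 0-p->2 0-r->2 2-q->3 3-p->2 3-r->2 4-q->5
step 4: apply R0 at {0↦4, 1↦0, 2↦2}  → |V|=7 |E|=4  E = 2-q->3 3-p->2 3-r->2 4-q->5
step 5: apply R0 at {0↦4, 1↦3, 2↦2}  → |V|=7 |E|=2  E = 2-q->3 4-q->5
step 6: apply R1 at {0↦3, 1↦2, 2↦6}  → |V|=5 |E|=1  E = 4-q->5
step 7: apply R1 at {0↦5, 1↦4, 2↦2}  → |V|=3 |E|=0  E = ∅
final graph: no rule applies after step 7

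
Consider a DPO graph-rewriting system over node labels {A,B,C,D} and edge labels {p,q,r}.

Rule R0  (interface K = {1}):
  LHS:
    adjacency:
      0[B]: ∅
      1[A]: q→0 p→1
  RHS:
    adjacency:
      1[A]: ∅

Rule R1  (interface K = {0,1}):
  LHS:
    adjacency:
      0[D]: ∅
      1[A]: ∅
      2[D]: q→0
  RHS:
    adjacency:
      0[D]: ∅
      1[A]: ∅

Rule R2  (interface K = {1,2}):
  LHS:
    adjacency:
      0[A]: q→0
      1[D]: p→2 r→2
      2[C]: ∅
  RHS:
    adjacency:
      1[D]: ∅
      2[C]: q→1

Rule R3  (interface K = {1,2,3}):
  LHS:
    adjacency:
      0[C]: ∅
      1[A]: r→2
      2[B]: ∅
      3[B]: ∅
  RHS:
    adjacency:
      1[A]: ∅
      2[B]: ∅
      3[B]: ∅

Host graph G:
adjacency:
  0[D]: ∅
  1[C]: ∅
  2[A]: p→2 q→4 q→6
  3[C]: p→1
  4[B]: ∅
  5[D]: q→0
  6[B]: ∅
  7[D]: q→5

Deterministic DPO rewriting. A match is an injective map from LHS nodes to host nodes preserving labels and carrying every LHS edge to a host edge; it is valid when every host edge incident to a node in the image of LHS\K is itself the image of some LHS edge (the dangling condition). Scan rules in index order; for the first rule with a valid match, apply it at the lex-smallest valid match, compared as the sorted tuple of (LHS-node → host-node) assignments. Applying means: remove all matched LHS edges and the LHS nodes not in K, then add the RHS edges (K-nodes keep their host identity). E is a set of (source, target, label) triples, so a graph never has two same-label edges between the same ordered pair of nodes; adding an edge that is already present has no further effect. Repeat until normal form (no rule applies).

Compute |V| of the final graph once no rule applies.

Answer: 5

Derivation:
[0] host  ⇒  8 nodes, 6 edges  {2-p->2 2-q->4 2-q->6 3-p->1 5-q->0 7-q->5}
[1] R0 @ {0↦4, 1↦2}  ⇒  7 nodes, 4 edges  {2-q->6 3-p->1 5-q->0 7-q->5}
[2] R1 @ {0↦5, 1↦2, 2↦7}  ⇒  6 nodes, 3 edges  {2-q->6 3-p->1 5-q->0}
[3] R1 @ {0↦0, 1↦2, 2↦5}  ⇒  5 nodes, 2 edges  {2-q->6 3-p->1}
final graph: no rule applies after step 3
NF nodes: {0:D, 1:C, 2:A, 3:C, 6:B}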